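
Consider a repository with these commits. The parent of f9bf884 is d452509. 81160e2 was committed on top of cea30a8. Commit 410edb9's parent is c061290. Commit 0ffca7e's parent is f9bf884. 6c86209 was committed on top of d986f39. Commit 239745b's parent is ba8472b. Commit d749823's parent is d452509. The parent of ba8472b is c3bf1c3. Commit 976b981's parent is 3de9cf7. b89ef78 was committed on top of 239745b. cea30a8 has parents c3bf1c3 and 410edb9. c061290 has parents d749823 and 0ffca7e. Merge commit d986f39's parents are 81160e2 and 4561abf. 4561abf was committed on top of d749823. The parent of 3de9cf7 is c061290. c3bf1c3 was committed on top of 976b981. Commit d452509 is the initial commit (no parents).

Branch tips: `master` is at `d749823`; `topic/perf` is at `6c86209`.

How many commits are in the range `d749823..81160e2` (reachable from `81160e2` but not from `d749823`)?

Reachable from 81160e2: {0ffca7e, 3de9cf7, 410edb9, 81160e2, 976b981, c061290, c3bf1c3, cea30a8, d452509, d749823, f9bf884}.
Reachable from d749823: {d452509, d749823}.
In 81160e2's history but not d749823's: {0ffca7e, 3de9cf7, 410edb9, 81160e2, 976b981, c061290, c3bf1c3, cea30a8, f9bf884} — 9 commits.

9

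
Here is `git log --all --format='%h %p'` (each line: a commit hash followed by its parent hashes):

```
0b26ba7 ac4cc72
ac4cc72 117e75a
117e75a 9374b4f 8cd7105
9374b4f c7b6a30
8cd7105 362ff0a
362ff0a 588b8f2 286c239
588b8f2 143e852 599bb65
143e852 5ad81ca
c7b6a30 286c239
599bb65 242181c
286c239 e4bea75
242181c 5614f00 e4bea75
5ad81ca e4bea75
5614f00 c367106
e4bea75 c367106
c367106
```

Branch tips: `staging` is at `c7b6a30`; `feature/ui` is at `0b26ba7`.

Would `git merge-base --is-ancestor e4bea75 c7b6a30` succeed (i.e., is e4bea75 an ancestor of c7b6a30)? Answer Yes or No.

Yes

Ancestors of c7b6a30 (commits reachable by following parents): {286c239, c367106, c7b6a30, e4bea75}.
e4bea75 is in that set, so it is an ancestor of c7b6a30.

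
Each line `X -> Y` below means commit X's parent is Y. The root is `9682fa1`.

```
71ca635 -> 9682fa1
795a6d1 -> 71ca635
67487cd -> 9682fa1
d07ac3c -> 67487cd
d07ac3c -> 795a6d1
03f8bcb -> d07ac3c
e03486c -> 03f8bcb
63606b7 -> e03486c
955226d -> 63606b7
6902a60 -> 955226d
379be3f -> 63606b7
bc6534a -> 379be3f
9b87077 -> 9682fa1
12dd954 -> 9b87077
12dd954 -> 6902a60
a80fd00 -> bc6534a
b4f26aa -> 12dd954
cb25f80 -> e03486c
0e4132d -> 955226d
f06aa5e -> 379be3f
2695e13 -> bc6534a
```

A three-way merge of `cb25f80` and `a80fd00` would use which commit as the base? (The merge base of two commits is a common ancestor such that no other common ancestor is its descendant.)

e03486c

Ancestors of cb25f80: {03f8bcb, 67487cd, 71ca635, 795a6d1, 9682fa1, cb25f80, d07ac3c, e03486c}.
Ancestors of a80fd00: {03f8bcb, 379be3f, 63606b7, 67487cd, 71ca635, 795a6d1, 9682fa1, a80fd00, bc6534a, d07ac3c, e03486c}.
Common ancestors: {03f8bcb, 67487cd, 71ca635, 795a6d1, 9682fa1, d07ac3c, e03486c}.
Among these, e03486c is not an ancestor of any other common ancestor — it is the merge base.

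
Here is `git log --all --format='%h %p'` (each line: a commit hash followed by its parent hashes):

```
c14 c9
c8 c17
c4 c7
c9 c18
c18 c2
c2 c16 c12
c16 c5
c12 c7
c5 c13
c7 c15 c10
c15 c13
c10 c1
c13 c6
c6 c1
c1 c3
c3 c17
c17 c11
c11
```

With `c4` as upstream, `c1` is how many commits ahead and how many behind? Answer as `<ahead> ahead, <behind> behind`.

Reachable from c1: {c1, c11, c17, c3}.
Reachable from c4: {c1, c10, c11, c13, c15, c17, c3, c4, c6, c7}.
Only in c1's history (ahead): {} — 0.
Only in c4's history (behind): {c10, c13, c15, c4, c6, c7} — 6.

0 ahead, 6 behind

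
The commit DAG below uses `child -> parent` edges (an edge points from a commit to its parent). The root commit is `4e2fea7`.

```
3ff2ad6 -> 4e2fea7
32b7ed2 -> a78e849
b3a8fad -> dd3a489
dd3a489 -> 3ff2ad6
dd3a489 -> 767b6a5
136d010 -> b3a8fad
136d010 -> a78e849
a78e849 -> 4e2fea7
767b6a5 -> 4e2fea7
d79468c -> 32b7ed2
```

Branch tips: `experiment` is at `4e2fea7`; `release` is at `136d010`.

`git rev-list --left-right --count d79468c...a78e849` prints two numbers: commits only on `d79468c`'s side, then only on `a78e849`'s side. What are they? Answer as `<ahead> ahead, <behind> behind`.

2 ahead, 0 behind

Reachable from d79468c: {32b7ed2, 4e2fea7, a78e849, d79468c}.
Reachable from a78e849: {4e2fea7, a78e849}.
Only in d79468c's history (ahead): {32b7ed2, d79468c} — 2.
Only in a78e849's history (behind): {} — 0.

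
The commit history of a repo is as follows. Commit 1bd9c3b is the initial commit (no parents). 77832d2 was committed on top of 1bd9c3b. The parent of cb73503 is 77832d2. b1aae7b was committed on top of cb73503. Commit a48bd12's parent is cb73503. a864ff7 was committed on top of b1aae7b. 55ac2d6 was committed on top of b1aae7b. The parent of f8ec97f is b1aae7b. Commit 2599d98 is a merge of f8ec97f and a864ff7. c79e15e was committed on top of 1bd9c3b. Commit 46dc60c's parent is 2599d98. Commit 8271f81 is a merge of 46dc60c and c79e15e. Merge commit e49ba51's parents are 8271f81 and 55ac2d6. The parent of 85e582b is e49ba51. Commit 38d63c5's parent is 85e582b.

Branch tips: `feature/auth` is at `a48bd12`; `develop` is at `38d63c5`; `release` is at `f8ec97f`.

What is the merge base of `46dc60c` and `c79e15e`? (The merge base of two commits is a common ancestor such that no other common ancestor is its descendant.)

Ancestors of 46dc60c: {1bd9c3b, 2599d98, 46dc60c, 77832d2, a864ff7, b1aae7b, cb73503, f8ec97f}.
Ancestors of c79e15e: {1bd9c3b, c79e15e}.
Common ancestors: {1bd9c3b}.
The only common ancestor is 1bd9c3b, so it is the merge base.

1bd9c3b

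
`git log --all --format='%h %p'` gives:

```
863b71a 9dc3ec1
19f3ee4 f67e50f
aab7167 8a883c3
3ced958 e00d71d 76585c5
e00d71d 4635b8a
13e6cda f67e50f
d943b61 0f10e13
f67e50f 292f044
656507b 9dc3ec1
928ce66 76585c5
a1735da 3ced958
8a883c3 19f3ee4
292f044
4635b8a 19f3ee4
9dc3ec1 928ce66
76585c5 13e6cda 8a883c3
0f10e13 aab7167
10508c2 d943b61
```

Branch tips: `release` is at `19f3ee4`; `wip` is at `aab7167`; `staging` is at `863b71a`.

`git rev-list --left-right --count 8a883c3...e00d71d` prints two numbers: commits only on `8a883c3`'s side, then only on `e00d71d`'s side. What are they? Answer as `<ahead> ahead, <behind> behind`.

1 ahead, 2 behind

Reachable from 8a883c3: {19f3ee4, 292f044, 8a883c3, f67e50f}.
Reachable from e00d71d: {19f3ee4, 292f044, 4635b8a, e00d71d, f67e50f}.
Only in 8a883c3's history (ahead): {8a883c3} — 1.
Only in e00d71d's history (behind): {4635b8a, e00d71d} — 2.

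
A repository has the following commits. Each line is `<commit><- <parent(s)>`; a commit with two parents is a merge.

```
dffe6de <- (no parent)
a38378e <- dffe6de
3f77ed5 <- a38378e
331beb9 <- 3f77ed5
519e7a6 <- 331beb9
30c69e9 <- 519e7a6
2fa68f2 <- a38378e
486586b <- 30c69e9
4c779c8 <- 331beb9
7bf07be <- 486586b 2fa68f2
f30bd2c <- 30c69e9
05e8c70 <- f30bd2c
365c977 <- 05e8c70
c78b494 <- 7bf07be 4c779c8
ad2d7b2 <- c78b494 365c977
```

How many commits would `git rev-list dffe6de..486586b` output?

Reachable from 486586b: {30c69e9, 331beb9, 3f77ed5, 486586b, 519e7a6, a38378e, dffe6de}.
Reachable from dffe6de: {dffe6de}.
In 486586b's history but not dffe6de's: {30c69e9, 331beb9, 3f77ed5, 486586b, 519e7a6, a38378e} — 6 commits.

6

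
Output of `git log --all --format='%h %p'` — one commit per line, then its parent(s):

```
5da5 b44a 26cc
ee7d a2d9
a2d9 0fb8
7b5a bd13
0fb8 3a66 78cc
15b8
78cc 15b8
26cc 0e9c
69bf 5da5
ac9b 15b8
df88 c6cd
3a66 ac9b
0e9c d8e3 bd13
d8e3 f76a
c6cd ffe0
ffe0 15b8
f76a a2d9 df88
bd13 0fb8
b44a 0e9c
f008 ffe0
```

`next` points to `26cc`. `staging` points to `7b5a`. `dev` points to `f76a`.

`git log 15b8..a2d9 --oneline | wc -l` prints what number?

5

Reachable from a2d9: {0fb8, 15b8, 3a66, 78cc, a2d9, ac9b}.
Reachable from 15b8: {15b8}.
In a2d9's history but not 15b8's: {0fb8, 3a66, 78cc, a2d9, ac9b} — 5 commits.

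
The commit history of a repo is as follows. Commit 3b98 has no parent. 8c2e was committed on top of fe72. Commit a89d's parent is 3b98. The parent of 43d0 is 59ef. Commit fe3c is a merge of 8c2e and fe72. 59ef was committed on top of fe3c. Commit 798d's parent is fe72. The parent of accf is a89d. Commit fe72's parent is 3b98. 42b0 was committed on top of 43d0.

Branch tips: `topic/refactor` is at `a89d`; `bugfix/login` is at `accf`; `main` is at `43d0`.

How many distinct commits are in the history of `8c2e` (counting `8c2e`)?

3

Walking parent pointers from 8c2e: reachable set = {3b98, 8c2e, fe72}.
That is 3 commits.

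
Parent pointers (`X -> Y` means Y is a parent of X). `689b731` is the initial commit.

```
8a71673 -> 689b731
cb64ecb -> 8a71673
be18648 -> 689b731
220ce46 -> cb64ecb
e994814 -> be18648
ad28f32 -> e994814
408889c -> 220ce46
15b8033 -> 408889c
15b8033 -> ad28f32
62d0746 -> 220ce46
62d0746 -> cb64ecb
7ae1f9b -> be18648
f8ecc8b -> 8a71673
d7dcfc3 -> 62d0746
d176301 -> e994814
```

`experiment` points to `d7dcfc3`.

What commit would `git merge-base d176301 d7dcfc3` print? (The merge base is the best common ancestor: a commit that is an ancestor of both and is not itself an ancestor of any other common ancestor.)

Ancestors of d176301: {689b731, be18648, d176301, e994814}.
Ancestors of d7dcfc3: {220ce46, 62d0746, 689b731, 8a71673, cb64ecb, d7dcfc3}.
Common ancestors: {689b731}.
The only common ancestor is 689b731, so it is the merge base.

689b731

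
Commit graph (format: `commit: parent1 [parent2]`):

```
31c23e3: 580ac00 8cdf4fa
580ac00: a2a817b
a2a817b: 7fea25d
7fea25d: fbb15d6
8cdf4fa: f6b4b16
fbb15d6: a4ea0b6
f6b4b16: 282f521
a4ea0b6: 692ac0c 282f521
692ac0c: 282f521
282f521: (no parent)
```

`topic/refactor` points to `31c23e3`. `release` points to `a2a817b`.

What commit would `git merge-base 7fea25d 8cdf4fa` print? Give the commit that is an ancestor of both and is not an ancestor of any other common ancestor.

Ancestors of 7fea25d: {282f521, 692ac0c, 7fea25d, a4ea0b6, fbb15d6}.
Ancestors of 8cdf4fa: {282f521, 8cdf4fa, f6b4b16}.
Common ancestors: {282f521}.
The only common ancestor is 282f521, so it is the merge base.

282f521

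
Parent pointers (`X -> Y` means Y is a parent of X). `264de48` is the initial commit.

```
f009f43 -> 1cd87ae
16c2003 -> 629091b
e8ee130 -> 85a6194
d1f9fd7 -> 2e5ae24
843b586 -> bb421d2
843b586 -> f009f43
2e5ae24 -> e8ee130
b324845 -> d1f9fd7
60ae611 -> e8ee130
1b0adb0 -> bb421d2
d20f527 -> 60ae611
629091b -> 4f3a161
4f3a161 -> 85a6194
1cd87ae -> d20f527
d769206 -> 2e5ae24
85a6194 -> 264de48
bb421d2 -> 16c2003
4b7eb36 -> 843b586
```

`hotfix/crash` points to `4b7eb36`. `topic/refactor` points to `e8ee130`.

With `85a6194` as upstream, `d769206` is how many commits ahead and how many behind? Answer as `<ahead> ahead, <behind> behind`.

3 ahead, 0 behind

Reachable from d769206: {264de48, 2e5ae24, 85a6194, d769206, e8ee130}.
Reachable from 85a6194: {264de48, 85a6194}.
Only in d769206's history (ahead): {2e5ae24, d769206, e8ee130} — 3.
Only in 85a6194's history (behind): {} — 0.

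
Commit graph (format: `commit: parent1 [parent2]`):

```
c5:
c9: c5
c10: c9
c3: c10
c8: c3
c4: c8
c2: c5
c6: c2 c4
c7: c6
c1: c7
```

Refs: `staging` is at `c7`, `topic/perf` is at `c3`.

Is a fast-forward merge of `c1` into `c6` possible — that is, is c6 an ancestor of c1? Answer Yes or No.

Yes

A fast-forward from c6 to c1 is possible iff c6 is an ancestor of c1.
Ancestors of c1: {c1, c10, c2, c3, c4, c5, c6, c7, c8, c9}.
c6 is among them, so fast-forward is possible.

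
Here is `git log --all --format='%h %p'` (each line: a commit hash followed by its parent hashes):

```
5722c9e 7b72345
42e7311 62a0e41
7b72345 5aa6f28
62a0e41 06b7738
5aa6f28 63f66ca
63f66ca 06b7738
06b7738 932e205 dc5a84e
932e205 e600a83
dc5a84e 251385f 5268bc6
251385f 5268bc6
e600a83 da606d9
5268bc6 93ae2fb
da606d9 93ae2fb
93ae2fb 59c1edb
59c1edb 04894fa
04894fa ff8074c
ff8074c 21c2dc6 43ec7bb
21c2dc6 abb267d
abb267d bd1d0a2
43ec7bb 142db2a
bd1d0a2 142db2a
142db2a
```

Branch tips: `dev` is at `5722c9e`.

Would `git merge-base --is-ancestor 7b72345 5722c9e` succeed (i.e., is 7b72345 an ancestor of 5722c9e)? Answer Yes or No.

Ancestors of 5722c9e (commits reachable by following parents): {04894fa, 06b7738, 142db2a, 21c2dc6, 251385f, 43ec7bb, 5268bc6, 5722c9e, 59c1edb, 5aa6f28, 63f66ca, 7b72345, 932e205, 93ae2fb, abb267d, bd1d0a2, da606d9, dc5a84e, e600a83, ff8074c}.
7b72345 is in that set, so it is an ancestor of 5722c9e.

Yes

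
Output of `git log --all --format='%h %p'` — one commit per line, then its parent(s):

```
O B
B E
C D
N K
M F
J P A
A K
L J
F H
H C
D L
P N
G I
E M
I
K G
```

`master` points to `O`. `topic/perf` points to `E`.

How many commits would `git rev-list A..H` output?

Reachable from H: {A, C, D, G, H, I, J, K, L, N, P}.
Reachable from A: {A, G, I, K}.
In H's history but not A's: {C, D, H, J, L, N, P} — 7 commits.

7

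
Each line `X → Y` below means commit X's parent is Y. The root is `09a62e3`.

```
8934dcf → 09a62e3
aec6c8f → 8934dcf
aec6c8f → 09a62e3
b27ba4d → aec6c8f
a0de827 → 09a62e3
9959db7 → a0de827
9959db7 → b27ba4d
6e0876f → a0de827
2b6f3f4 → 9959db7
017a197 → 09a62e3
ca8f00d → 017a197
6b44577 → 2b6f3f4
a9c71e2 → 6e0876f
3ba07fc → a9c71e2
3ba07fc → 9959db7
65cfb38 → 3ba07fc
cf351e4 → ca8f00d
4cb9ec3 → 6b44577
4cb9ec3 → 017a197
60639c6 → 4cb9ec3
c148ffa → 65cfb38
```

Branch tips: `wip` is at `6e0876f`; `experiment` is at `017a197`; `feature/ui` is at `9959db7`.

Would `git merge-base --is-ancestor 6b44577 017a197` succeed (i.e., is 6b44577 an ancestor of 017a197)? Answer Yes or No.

Ancestors of 017a197: {017a197, 09a62e3}.
6b44577 is not in that set, so it is not an ancestor of 017a197.

No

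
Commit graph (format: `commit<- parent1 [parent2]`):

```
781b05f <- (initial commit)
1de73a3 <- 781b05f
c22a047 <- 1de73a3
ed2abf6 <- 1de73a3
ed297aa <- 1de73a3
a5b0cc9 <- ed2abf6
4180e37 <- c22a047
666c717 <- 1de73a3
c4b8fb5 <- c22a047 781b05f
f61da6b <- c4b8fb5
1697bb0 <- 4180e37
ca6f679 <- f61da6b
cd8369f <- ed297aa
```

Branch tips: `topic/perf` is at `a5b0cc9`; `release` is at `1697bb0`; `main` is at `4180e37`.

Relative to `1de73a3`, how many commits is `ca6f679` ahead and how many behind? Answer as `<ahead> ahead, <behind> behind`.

Reachable from ca6f679: {1de73a3, 781b05f, c22a047, c4b8fb5, ca6f679, f61da6b}.
Reachable from 1de73a3: {1de73a3, 781b05f}.
Only in ca6f679's history (ahead): {c22a047, c4b8fb5, ca6f679, f61da6b} — 4.
Only in 1de73a3's history (behind): {} — 0.

4 ahead, 0 behind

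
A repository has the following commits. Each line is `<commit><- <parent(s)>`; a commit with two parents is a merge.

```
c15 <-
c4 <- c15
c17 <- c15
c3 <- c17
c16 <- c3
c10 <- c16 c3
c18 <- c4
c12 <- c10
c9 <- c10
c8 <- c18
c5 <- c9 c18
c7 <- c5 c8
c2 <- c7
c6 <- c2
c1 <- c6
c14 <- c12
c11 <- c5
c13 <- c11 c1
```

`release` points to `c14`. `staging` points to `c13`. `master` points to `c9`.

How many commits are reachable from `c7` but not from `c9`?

5

Reachable from c7: {c10, c15, c16, c17, c18, c3, c4, c5, c7, c8, c9}.
Reachable from c9: {c10, c15, c16, c17, c3, c9}.
In c7's history but not c9's: {c18, c4, c5, c7, c8} — 5 commits.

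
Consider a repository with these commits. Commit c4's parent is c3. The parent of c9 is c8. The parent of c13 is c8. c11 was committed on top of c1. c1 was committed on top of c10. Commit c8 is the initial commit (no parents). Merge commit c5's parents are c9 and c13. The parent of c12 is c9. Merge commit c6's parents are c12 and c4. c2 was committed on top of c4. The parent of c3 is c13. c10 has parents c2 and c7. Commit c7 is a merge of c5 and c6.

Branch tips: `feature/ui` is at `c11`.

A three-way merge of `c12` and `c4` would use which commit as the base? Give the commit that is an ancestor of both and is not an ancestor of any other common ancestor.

Ancestors of c12: {c12, c8, c9}.
Ancestors of c4: {c13, c3, c4, c8}.
Common ancestors: {c8}.
The only common ancestor is c8, so it is the merge base.

c8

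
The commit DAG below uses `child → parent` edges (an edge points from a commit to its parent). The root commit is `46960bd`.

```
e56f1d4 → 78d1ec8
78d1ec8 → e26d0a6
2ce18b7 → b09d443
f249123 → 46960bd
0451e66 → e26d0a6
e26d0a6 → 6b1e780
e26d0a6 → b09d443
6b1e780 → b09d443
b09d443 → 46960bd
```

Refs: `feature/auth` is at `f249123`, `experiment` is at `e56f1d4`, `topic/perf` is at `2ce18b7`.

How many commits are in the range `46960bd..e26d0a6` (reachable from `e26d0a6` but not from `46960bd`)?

3

Reachable from e26d0a6: {46960bd, 6b1e780, b09d443, e26d0a6}.
Reachable from 46960bd: {46960bd}.
In e26d0a6's history but not 46960bd's: {6b1e780, b09d443, e26d0a6} — 3 commits.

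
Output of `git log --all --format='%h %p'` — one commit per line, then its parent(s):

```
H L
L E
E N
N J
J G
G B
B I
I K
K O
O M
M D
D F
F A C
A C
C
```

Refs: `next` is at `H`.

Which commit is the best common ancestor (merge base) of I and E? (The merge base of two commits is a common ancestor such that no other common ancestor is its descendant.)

I

Ancestors of I: {A, C, D, F, I, K, M, O}.
Ancestors of E: {A, B, C, D, E, F, G, I, J, K, M, N, O}.
Common ancestors: {A, C, D, F, I, K, M, O}.
Among these, I is not an ancestor of any other common ancestor — it is the merge base.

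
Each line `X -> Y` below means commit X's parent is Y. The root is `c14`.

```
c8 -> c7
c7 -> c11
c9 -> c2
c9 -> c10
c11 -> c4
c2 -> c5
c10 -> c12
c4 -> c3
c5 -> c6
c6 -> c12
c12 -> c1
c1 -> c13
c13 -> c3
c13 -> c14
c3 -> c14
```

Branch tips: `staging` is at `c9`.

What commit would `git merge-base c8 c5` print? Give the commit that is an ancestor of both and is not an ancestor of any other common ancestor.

c3

Ancestors of c8: {c11, c14, c3, c4, c7, c8}.
Ancestors of c5: {c1, c12, c13, c14, c3, c5, c6}.
Common ancestors: {c14, c3}.
Among these, c3 is not an ancestor of any other common ancestor — it is the merge base.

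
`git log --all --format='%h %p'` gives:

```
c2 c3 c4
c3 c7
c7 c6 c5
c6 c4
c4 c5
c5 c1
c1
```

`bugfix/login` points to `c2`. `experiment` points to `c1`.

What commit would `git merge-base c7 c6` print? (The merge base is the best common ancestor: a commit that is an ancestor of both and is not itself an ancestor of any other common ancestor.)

c6

Ancestors of c7: {c1, c4, c5, c6, c7}.
Ancestors of c6: {c1, c4, c5, c6}.
Common ancestors: {c1, c4, c5, c6}.
Among these, c6 is not an ancestor of any other common ancestor — it is the merge base.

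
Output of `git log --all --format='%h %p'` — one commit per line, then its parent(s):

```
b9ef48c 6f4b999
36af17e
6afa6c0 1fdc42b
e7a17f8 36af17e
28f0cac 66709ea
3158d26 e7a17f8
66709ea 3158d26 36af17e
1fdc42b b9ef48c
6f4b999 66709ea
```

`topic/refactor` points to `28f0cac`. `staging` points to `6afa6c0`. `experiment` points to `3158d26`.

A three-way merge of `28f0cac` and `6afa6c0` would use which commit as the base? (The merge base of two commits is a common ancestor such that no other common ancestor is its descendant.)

Ancestors of 28f0cac: {28f0cac, 3158d26, 36af17e, 66709ea, e7a17f8}.
Ancestors of 6afa6c0: {1fdc42b, 3158d26, 36af17e, 66709ea, 6afa6c0, 6f4b999, b9ef48c, e7a17f8}.
Common ancestors: {3158d26, 36af17e, 66709ea, e7a17f8}.
Among these, 66709ea is not an ancestor of any other common ancestor — it is the merge base.

66709ea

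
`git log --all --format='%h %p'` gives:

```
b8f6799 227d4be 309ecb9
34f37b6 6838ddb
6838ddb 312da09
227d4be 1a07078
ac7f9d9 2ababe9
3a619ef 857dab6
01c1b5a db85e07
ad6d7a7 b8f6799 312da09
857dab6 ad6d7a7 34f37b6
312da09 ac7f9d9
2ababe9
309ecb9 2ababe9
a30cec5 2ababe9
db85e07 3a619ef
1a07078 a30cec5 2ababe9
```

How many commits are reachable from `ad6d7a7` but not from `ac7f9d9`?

Reachable from ad6d7a7: {1a07078, 227d4be, 2ababe9, 309ecb9, 312da09, a30cec5, ac7f9d9, ad6d7a7, b8f6799}.
Reachable from ac7f9d9: {2ababe9, ac7f9d9}.
In ad6d7a7's history but not ac7f9d9's: {1a07078, 227d4be, 309ecb9, 312da09, a30cec5, ad6d7a7, b8f6799} — 7 commits.

7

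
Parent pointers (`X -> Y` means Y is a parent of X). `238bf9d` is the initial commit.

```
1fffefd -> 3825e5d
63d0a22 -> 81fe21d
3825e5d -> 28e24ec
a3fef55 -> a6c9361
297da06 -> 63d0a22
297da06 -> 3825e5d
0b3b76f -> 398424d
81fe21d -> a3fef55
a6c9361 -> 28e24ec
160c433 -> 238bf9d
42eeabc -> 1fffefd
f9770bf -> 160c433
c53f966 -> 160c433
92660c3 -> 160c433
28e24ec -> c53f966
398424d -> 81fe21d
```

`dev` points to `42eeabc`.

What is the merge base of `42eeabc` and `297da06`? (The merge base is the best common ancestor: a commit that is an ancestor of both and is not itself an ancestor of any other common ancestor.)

3825e5d

Ancestors of 42eeabc: {160c433, 1fffefd, 238bf9d, 28e24ec, 3825e5d, 42eeabc, c53f966}.
Ancestors of 297da06: {160c433, 238bf9d, 28e24ec, 297da06, 3825e5d, 63d0a22, 81fe21d, a3fef55, a6c9361, c53f966}.
Common ancestors: {160c433, 238bf9d, 28e24ec, 3825e5d, c53f966}.
Among these, 3825e5d is not an ancestor of any other common ancestor — it is the merge base.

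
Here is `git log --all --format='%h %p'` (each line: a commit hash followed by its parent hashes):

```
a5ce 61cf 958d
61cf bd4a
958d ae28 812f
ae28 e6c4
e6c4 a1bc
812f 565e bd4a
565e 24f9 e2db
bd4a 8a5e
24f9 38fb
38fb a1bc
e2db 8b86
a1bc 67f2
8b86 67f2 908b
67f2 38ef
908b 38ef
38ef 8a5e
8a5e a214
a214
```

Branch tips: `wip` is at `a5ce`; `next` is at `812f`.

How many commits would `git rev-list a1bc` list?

Walking parent pointers from a1bc: reachable set = {38ef, 67f2, 8a5e, a1bc, a214}.
That is 5 commits.

5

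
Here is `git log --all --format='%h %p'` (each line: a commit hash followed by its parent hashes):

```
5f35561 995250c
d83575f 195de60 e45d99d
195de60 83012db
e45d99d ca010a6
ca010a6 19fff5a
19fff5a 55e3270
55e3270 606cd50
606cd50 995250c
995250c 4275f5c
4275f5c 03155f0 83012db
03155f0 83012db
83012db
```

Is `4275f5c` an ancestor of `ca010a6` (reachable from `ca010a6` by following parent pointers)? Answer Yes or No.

Yes

Ancestors of ca010a6 (commits reachable by following parents): {03155f0, 19fff5a, 4275f5c, 55e3270, 606cd50, 83012db, 995250c, ca010a6}.
4275f5c is in that set, so it is an ancestor of ca010a6.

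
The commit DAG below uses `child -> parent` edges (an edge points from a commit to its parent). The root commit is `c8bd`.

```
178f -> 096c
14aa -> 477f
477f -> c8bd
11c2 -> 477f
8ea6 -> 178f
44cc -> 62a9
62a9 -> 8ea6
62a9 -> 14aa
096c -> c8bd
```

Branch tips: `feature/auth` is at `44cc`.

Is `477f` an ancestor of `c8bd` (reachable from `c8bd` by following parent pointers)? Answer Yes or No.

No

Ancestors of c8bd: {c8bd}.
477f is not in that set, so it is not an ancestor of c8bd.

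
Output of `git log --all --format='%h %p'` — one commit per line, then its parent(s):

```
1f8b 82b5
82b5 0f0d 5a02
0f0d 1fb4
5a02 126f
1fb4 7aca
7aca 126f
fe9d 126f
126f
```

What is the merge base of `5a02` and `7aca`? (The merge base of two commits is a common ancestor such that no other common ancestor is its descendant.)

126f

Ancestors of 5a02: {126f, 5a02}.
Ancestors of 7aca: {126f, 7aca}.
Common ancestors: {126f}.
The only common ancestor is 126f, so it is the merge base.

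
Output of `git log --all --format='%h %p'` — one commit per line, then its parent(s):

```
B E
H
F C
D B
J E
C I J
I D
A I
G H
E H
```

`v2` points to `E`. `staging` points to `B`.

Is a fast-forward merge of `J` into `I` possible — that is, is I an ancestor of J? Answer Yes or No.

No

A fast-forward from I to J is possible iff I is an ancestor of J.
Ancestors of J: {E, H, J}.
I is not among them, so fast-forward is not possible.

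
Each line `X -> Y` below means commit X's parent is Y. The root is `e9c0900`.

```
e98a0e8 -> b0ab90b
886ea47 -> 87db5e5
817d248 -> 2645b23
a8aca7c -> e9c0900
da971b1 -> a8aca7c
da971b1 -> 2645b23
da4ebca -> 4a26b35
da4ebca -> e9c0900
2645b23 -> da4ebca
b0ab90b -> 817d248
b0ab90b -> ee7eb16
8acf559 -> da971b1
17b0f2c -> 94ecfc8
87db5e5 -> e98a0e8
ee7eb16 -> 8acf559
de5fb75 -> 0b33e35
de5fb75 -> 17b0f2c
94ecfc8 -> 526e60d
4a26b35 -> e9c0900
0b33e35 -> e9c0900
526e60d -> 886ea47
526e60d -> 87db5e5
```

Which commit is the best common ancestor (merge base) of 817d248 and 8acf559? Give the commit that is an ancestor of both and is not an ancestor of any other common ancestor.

Ancestors of 817d248: {2645b23, 4a26b35, 817d248, da4ebca, e9c0900}.
Ancestors of 8acf559: {2645b23, 4a26b35, 8acf559, a8aca7c, da4ebca, da971b1, e9c0900}.
Common ancestors: {2645b23, 4a26b35, da4ebca, e9c0900}.
Among these, 2645b23 is not an ancestor of any other common ancestor — it is the merge base.

2645b23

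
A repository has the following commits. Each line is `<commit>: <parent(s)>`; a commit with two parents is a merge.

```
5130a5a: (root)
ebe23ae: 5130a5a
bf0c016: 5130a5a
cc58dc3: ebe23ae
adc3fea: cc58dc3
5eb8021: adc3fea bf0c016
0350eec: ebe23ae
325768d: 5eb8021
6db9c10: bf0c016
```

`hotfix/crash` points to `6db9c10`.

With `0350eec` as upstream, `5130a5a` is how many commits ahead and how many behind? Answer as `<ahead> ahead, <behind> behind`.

0 ahead, 2 behind

Reachable from 5130a5a: {5130a5a}.
Reachable from 0350eec: {0350eec, 5130a5a, ebe23ae}.
Only in 5130a5a's history (ahead): {} — 0.
Only in 0350eec's history (behind): {0350eec, ebe23ae} — 2.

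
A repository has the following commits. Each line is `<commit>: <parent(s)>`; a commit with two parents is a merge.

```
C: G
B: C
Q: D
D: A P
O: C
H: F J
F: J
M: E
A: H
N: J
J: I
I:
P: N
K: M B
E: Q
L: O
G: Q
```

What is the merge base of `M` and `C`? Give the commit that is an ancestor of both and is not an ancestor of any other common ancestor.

Q

Ancestors of M: {A, D, E, F, H, I, J, M, N, P, Q}.
Ancestors of C: {A, C, D, F, G, H, I, J, N, P, Q}.
Common ancestors: {A, D, F, H, I, J, N, P, Q}.
Among these, Q is not an ancestor of any other common ancestor — it is the merge base.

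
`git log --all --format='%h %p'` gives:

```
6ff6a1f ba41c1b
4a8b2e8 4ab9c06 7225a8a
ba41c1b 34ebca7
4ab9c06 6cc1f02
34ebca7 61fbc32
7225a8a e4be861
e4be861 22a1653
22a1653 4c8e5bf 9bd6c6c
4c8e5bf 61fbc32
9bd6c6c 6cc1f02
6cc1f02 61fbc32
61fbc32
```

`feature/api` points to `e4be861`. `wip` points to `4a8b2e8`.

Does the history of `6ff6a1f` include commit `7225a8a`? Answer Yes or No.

No

Ancestors of 6ff6a1f: {34ebca7, 61fbc32, 6ff6a1f, ba41c1b}.
7225a8a is not in that set, so it is not an ancestor of 6ff6a1f.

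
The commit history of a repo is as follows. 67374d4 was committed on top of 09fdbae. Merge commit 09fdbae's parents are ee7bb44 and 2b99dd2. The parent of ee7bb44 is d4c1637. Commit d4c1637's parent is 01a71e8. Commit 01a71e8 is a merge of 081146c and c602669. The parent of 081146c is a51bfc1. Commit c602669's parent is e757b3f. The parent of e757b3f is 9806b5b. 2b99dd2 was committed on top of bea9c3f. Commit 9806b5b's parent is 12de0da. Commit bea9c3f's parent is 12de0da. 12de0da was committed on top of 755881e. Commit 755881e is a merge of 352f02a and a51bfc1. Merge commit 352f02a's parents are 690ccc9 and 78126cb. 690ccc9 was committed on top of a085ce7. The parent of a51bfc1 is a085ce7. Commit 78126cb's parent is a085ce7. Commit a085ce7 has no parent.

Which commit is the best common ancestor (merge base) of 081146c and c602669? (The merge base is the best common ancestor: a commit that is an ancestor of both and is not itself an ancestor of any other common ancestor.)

a51bfc1

Ancestors of 081146c: {081146c, a085ce7, a51bfc1}.
Ancestors of c602669: {12de0da, 352f02a, 690ccc9, 755881e, 78126cb, 9806b5b, a085ce7, a51bfc1, c602669, e757b3f}.
Common ancestors: {a085ce7, a51bfc1}.
Among these, a51bfc1 is not an ancestor of any other common ancestor — it is the merge base.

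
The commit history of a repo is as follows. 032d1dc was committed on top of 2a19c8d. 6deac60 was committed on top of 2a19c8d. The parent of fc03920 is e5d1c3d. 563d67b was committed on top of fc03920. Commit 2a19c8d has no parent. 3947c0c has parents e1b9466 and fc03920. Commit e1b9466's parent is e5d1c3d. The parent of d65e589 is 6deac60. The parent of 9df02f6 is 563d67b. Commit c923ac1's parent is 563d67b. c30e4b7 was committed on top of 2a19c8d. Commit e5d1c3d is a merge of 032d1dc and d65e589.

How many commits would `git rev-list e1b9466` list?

6

Walking parent pointers from e1b9466: reachable set = {032d1dc, 2a19c8d, 6deac60, d65e589, e1b9466, e5d1c3d}.
That is 6 commits.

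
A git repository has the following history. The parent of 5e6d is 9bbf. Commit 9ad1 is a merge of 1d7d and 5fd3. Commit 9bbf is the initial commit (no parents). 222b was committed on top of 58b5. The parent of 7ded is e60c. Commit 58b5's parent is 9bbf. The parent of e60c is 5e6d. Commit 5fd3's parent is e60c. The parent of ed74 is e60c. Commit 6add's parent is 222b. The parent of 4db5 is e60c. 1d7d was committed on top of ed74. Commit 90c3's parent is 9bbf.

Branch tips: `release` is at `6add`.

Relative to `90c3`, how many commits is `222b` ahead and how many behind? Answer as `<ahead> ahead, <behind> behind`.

2 ahead, 1 behind

Reachable from 222b: {222b, 58b5, 9bbf}.
Reachable from 90c3: {90c3, 9bbf}.
Only in 222b's history (ahead): {222b, 58b5} — 2.
Only in 90c3's history (behind): {90c3} — 1.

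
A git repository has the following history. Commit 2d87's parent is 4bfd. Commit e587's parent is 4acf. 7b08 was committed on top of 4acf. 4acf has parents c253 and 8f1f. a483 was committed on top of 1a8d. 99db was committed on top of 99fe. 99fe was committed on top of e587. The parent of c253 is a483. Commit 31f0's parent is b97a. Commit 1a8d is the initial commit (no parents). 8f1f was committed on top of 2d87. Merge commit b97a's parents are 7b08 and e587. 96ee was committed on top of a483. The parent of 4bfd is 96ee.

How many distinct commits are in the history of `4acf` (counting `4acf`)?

Walking parent pointers from 4acf: reachable set = {1a8d, 2d87, 4acf, 4bfd, 8f1f, 96ee, a483, c253}.
That is 8 commits.

8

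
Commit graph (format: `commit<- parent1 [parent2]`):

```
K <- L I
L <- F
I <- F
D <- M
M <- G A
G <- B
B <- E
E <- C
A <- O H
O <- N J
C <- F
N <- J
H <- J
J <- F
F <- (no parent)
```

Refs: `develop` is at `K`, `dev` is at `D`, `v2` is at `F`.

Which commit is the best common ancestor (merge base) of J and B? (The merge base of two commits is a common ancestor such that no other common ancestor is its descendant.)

F

Ancestors of J: {F, J}.
Ancestors of B: {B, C, E, F}.
Common ancestors: {F}.
The only common ancestor is F, so it is the merge base.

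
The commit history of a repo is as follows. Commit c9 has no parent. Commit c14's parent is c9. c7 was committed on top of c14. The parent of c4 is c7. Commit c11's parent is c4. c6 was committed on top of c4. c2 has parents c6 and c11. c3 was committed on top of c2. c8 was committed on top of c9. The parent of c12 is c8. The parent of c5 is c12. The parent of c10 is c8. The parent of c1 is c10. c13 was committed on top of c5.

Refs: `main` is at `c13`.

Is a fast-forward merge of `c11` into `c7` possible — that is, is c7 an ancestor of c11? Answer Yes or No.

Yes

A fast-forward from c7 to c11 is possible iff c7 is an ancestor of c11.
Ancestors of c11: {c11, c14, c4, c7, c9}.
c7 is among them, so fast-forward is possible.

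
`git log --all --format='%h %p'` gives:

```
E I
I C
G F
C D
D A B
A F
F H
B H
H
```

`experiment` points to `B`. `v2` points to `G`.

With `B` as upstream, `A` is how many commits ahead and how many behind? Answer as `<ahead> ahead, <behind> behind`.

Reachable from A: {A, F, H}.
Reachable from B: {B, H}.
Only in A's history (ahead): {A, F} — 2.
Only in B's history (behind): {B} — 1.

2 ahead, 1 behind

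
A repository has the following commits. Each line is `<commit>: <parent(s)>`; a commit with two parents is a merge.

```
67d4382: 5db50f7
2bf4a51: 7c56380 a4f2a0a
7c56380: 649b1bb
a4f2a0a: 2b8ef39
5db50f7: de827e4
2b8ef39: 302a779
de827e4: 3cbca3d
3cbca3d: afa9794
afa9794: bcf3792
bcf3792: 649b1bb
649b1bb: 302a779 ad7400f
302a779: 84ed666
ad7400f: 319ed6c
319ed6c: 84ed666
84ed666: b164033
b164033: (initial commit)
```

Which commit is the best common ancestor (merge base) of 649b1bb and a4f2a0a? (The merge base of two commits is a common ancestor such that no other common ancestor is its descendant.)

302a779

Ancestors of 649b1bb: {302a779, 319ed6c, 649b1bb, 84ed666, ad7400f, b164033}.
Ancestors of a4f2a0a: {2b8ef39, 302a779, 84ed666, a4f2a0a, b164033}.
Common ancestors: {302a779, 84ed666, b164033}.
Among these, 302a779 is not an ancestor of any other common ancestor — it is the merge base.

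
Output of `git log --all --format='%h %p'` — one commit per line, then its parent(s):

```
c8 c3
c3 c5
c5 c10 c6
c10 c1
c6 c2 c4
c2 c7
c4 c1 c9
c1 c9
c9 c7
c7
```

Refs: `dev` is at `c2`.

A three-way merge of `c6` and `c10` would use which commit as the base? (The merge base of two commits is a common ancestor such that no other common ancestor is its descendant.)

Ancestors of c6: {c1, c2, c4, c6, c7, c9}.
Ancestors of c10: {c1, c10, c7, c9}.
Common ancestors: {c1, c7, c9}.
Among these, c1 is not an ancestor of any other common ancestor — it is the merge base.

c1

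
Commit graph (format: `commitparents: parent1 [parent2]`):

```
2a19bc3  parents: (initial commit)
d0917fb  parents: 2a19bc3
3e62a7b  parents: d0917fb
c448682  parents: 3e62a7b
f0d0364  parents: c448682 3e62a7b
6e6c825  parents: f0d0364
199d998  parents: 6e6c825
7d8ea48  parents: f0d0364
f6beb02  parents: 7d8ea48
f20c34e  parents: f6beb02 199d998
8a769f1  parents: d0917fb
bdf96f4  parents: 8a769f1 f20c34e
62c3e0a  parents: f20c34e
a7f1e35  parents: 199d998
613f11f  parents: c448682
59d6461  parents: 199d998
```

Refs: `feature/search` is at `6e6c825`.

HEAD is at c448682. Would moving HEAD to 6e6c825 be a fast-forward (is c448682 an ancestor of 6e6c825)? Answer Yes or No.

Yes

A fast-forward from c448682 to 6e6c825 is possible iff c448682 is an ancestor of 6e6c825.
Ancestors of 6e6c825: {2a19bc3, 3e62a7b, 6e6c825, c448682, d0917fb, f0d0364}.
c448682 is among them, so fast-forward is possible.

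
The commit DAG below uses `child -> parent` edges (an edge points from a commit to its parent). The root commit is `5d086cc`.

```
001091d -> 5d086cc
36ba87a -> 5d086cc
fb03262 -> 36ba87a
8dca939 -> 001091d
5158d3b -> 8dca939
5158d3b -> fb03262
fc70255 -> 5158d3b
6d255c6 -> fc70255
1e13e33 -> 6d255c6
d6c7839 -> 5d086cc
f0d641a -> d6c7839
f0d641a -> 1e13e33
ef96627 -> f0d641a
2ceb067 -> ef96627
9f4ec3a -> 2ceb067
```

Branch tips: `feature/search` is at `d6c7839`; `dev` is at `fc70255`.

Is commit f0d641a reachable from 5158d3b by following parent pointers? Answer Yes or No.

Ancestors of 5158d3b: {001091d, 36ba87a, 5158d3b, 5d086cc, 8dca939, fb03262}.
f0d641a is not in that set, so it is not an ancestor of 5158d3b.

No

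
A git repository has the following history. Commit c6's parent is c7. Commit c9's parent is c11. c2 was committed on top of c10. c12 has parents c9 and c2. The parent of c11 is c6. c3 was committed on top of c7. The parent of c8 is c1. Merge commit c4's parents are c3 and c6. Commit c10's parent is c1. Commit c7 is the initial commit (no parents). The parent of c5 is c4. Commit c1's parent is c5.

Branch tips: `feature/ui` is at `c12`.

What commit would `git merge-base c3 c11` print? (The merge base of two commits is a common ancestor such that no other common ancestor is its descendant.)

Ancestors of c3: {c3, c7}.
Ancestors of c11: {c11, c6, c7}.
Common ancestors: {c7}.
The only common ancestor is c7, so it is the merge base.

c7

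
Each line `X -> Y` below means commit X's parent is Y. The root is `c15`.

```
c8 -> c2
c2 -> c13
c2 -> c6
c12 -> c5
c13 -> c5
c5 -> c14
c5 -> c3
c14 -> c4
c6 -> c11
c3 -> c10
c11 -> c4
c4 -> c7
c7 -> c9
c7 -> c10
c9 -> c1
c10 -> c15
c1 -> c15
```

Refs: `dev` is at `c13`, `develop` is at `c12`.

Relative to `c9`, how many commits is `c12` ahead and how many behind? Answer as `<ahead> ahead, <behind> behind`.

Reachable from c12: {c1, c10, c12, c14, c15, c3, c4, c5, c7, c9}.
Reachable from c9: {c1, c15, c9}.
Only in c12's history (ahead): {c10, c12, c14, c3, c4, c5, c7} — 7.
Only in c9's history (behind): {} — 0.

7 ahead, 0 behind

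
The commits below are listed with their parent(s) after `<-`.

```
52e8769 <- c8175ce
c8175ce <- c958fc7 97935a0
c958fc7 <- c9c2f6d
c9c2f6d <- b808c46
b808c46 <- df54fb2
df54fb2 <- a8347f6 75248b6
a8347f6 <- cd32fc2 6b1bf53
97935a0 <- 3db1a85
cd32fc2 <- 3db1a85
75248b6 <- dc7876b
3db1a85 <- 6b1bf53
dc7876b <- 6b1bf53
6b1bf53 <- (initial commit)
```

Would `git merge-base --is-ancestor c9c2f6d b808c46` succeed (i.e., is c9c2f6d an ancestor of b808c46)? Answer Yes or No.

No

Ancestors of b808c46: {3db1a85, 6b1bf53, 75248b6, a8347f6, b808c46, cd32fc2, dc7876b, df54fb2}.
c9c2f6d is not in that set, so it is not an ancestor of b808c46.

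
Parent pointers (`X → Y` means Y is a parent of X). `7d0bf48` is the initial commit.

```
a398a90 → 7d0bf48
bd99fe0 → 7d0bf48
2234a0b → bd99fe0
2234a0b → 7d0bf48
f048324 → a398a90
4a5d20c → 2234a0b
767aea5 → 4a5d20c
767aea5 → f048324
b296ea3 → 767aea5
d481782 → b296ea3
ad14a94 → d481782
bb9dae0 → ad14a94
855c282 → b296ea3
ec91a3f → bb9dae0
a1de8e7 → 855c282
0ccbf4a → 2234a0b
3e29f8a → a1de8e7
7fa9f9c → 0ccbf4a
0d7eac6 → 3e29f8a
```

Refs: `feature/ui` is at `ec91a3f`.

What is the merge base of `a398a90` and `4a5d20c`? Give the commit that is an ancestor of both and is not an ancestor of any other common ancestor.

Ancestors of a398a90: {7d0bf48, a398a90}.
Ancestors of 4a5d20c: {2234a0b, 4a5d20c, 7d0bf48, bd99fe0}.
Common ancestors: {7d0bf48}.
The only common ancestor is 7d0bf48, so it is the merge base.

7d0bf48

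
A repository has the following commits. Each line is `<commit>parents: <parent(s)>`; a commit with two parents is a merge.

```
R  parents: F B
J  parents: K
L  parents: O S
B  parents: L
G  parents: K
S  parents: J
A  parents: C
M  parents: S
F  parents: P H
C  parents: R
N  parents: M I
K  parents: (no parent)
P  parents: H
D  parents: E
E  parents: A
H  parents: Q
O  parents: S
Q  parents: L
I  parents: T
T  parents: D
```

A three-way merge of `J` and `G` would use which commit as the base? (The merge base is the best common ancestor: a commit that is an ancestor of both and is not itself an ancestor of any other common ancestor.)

K

Ancestors of J: {J, K}.
Ancestors of G: {G, K}.
Common ancestors: {K}.
The only common ancestor is K, so it is the merge base.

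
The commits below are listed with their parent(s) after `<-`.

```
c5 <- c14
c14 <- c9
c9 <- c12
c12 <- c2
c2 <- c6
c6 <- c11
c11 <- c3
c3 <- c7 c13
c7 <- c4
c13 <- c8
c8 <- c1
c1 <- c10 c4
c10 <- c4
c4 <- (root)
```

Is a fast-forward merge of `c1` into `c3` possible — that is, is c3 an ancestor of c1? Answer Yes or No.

A fast-forward from c3 to c1 is possible iff c3 is an ancestor of c1.
Ancestors of c1: {c1, c10, c4}.
c3 is not among them, so fast-forward is not possible.

No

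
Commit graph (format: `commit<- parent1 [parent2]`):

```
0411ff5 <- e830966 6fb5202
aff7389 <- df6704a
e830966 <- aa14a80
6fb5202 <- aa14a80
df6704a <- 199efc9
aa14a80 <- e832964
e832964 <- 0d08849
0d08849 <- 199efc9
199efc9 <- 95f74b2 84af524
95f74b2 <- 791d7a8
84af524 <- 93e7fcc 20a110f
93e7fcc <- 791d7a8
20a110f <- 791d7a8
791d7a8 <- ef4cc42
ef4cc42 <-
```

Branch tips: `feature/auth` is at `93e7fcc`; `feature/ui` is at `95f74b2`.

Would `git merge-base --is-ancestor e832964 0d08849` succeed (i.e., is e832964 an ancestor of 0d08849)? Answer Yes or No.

Ancestors of 0d08849: {0d08849, 199efc9, 20a110f, 791d7a8, 84af524, 93e7fcc, 95f74b2, ef4cc42}.
e832964 is not in that set, so it is not an ancestor of 0d08849.

No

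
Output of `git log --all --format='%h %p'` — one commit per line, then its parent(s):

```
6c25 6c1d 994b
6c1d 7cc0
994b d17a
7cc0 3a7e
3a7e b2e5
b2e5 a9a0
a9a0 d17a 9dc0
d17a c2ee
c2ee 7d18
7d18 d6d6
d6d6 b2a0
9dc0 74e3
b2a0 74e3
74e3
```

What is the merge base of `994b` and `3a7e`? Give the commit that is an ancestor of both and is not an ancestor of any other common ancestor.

d17a

Ancestors of 994b: {74e3, 7d18, 994b, b2a0, c2ee, d17a, d6d6}.
Ancestors of 3a7e: {3a7e, 74e3, 7d18, 9dc0, a9a0, b2a0, b2e5, c2ee, d17a, d6d6}.
Common ancestors: {74e3, 7d18, b2a0, c2ee, d17a, d6d6}.
Among these, d17a is not an ancestor of any other common ancestor — it is the merge base.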